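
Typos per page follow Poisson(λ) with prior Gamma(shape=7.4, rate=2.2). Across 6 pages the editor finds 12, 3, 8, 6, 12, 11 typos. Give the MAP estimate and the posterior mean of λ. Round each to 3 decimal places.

Σ counts = 52. Posterior: Gamma(shape = 7.4+52 = 59.4, rate = 2.2+6 = 8.2).
Mode = (α−1)/β = 58.4/8.2 = 7.122.
Mean = α/β = 59.4/8.2 = 7.244.
The posterior is right-skewed, so the mean exceeds the mode.

MAP = 7.122, posterior mean = 7.244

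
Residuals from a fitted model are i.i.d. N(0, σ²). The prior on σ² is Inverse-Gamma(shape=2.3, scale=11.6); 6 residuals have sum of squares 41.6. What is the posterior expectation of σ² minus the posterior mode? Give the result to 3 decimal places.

2.392

Posterior: Inverse-Gamma(shape = 2.3+6/2 = 5.3, scale = 11.6+41.6/2 = 32.4).
Mode = β/(α+1) = 32.4/6.3 = 5.143.
Mean = β/(α−1) = 32.4/4.3 = 7.535.
Difference = 7.535 − 5.143 = 2.392.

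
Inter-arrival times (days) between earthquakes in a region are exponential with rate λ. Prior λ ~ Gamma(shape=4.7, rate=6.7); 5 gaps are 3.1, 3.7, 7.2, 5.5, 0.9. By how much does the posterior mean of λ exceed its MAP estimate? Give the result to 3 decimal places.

Σ times = 20.4. Posterior: Gamma(shape = 4.7+5 = 9.7, rate = 6.7+20.4 = 27.1).
Mode = (α−1)/β = 8.7/27.1 = 0.321.
Mean = α/β = 9.7/27.1 = 0.358.
Difference = 0.358 − 0.321 = 0.037.

0.037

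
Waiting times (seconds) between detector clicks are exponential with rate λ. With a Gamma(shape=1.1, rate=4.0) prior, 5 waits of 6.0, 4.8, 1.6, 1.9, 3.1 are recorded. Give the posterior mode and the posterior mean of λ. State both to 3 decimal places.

Σ times = 17.4. Posterior: Gamma(shape = 1.1+5 = 6.1, rate = 4.0+17.4 = 21.4).
Mode = (α−1)/β = 5.1/21.4 = 0.238.
Mean = α/β = 6.1/21.4 = 0.285.

λ_MAP = 0.238, E[λ|data] = 0.285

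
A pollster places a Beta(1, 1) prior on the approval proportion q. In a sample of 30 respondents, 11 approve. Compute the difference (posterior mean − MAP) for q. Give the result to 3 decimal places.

Posterior: Beta(1+11, 1+19) = Beta(12, 20).
Mode = (12−1)/(12+20−2) = 11/30 = 0.367.
With a flat prior the MAP equals the MLE, 11/30.
Mean = 12/(12+20) = 12/32 = 0.375.
Difference = 0.375 − 0.367 = 0.008.
The posterior is right-skewed, so the mean exceeds the mode.

0.008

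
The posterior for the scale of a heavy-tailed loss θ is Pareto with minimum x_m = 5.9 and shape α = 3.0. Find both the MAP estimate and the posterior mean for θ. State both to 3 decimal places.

MAP estimate = 5.900, posterior mean = 8.850

The Pareto density is strictly decreasing on [x_m, ∞), so the mode is x_m = 5.900.
Mean = α·x_m/(α−1) = 3.0·5.9/2.0 = 8.850.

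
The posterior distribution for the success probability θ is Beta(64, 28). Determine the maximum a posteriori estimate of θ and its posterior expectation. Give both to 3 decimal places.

Mode = (64−1)/(64+28−2) = 63/90 = 0.700.
Mean = 64/(64+28) = 64/92 = 0.696.
Left-skewed posterior ⇒ mean < mode.

MAP = 0.700; posterior mean = 0.696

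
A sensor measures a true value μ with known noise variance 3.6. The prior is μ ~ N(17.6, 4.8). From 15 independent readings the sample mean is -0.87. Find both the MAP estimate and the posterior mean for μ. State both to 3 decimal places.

μ_MAP = 0.010, E[μ|data] = 0.010

Posterior for μ is Normal. Precision-weighted mean: (1/4.8·17.6 + 15/3.6·-0.87) / (1/4.8 + 15/3.6) = 0.010.
A Normal posterior is symmetric, so mode = mean.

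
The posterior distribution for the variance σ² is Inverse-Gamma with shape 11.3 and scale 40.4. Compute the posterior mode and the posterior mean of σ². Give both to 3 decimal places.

Mode = β/(α+1) = 40.4/12.3 = 3.285.
Mean = β/(α−1) = 40.4/10.3 = 3.922.

MAP = 3.285, posterior mean = 3.922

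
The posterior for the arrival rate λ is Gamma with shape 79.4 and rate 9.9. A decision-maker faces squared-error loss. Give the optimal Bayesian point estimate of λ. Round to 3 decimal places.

Mode = (α−1)/β = 78.4/9.9 = 7.919.
Mean = α/β = 79.4/9.9 = 8.020.
Squared-error loss ⇒ the optimal estimator is the posterior mean.

8.020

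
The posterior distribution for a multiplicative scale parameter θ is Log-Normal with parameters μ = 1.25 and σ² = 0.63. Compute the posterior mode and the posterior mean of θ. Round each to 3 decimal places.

MAP = 1.859, posterior mean = 4.783

Mode = exp(μ − σ²) = exp(0.62) = 1.859.
Mean = exp(μ + σ²/2) = exp(1.565) = 4.783.
Mean > mode: the posterior has a right tail.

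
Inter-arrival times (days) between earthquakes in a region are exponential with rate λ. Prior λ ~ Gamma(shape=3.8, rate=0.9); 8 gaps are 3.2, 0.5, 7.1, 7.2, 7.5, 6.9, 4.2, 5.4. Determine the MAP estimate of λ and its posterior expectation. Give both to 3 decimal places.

Σ times = 42.0. Posterior: Gamma(shape = 3.8+8 = 11.8, rate = 0.9+42.0 = 42.9).
Mode = (α−1)/β = 10.8/42.9 = 0.252.
Mean = α/β = 11.8/42.9 = 0.275.

MAP estimate = 0.252, posterior expectation = 0.275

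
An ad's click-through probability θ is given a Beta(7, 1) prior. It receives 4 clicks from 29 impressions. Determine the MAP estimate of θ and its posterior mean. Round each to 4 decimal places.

Posterior: Beta(7+4, 1+25) = Beta(11, 26).
Mode = (11−1)/(11+26−2) = 10/35 = 0.2857.
Mean = 11/(11+26) = 11/37 = 0.2973.
The posterior is right-skewed, so the mean exceeds the mode.

θ_MAP = 0.2857, E[θ|data] = 0.2973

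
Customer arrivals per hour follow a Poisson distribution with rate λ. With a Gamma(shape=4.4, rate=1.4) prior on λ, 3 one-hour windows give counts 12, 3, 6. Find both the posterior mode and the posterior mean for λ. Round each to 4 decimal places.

Σ counts = 21. Posterior: Gamma(shape = 4.4+21 = 25.4, rate = 1.4+3 = 4.4).
Mode = (α−1)/β = 24.4/4.4 = 5.5455.
Mean = α/β = 25.4/4.4 = 5.7727.

MAP: 5.5455. Posterior mean: 5.7727.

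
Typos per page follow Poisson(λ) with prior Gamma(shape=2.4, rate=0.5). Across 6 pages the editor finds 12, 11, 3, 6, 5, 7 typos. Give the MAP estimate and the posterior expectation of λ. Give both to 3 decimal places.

MAP = 6.985, posterior mean = 7.138

Σ counts = 44. Posterior: Gamma(shape = 2.4+44 = 46.4, rate = 0.5+6 = 6.5).
Mode = (α−1)/β = 45.4/6.5 = 6.985.
Mean = α/β = 46.4/6.5 = 7.138.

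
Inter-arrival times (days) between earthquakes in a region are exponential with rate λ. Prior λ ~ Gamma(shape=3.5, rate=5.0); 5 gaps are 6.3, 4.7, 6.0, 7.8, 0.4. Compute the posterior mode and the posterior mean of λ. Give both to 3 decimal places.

posterior mode = 0.248, posterior mean = 0.281

Σ times = 25.2. Posterior: Gamma(shape = 3.5+5 = 8.5, rate = 5.0+25.2 = 30.2).
Mode = (α−1)/β = 7.5/30.2 = 0.248.
Mean = α/β = 8.5/30.2 = 0.281.
Right-skewed posterior ⇒ mode < mean.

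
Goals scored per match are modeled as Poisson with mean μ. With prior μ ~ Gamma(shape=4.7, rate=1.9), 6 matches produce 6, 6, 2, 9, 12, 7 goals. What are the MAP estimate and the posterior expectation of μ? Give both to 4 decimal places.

Σ counts = 42. Posterior: Gamma(shape = 4.7+42 = 46.7, rate = 1.9+6 = 7.9).
Mode = (α−1)/β = 45.7/7.9 = 5.7848.
Mean = α/β = 46.7/7.9 = 5.9114.
Mean > mode: the posterior has a right tail.

μ_MAP = 5.7848, E[μ|data] = 5.9114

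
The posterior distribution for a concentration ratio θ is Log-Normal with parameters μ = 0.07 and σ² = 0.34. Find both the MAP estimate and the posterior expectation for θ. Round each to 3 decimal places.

Mode = exp(μ − σ²) = exp(-0.27) = 0.763.
Mean = exp(μ + σ²/2) = exp(0.240) = 1.271.

θ_MAP = 0.763, E[θ|data] = 1.271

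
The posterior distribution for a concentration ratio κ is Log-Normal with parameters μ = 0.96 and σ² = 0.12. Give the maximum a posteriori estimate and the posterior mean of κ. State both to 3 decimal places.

MAP = 2.316; posterior mean = 2.773

Mode = exp(μ − σ²) = exp(0.84) = 2.316.
Mean = exp(μ + σ²/2) = exp(1.020) = 2.773.
Right-skewed posterior ⇒ mode < mean.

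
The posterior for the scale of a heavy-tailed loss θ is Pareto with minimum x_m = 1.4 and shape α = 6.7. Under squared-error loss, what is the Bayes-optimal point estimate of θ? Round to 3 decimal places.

1.646

The Pareto density is strictly decreasing on [x_m, ∞), so the mode is x_m = 1.400.
Mean = α·x_m/(α−1) = 6.7·1.4/5.7 = 1.646.
Squared-error loss ⇒ the optimal estimator is the posterior mean.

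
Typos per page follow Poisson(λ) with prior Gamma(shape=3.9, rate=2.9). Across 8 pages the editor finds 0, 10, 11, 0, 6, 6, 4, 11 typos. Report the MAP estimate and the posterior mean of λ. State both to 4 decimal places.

MAP = 4.6697; posterior mean = 4.7615

Σ counts = 48. Posterior: Gamma(shape = 3.9+48 = 51.9, rate = 2.9+8 = 10.9).
Mode = (α−1)/β = 50.9/10.9 = 4.6697.
Mean = α/β = 51.9/10.9 = 4.7615.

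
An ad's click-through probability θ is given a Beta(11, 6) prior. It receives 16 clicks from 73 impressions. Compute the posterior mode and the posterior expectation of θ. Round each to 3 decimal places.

MAP = 0.295, posterior mean = 0.300

Posterior: Beta(11+16, 6+57) = Beta(27, 63).
Mode = (27−1)/(27+63−2) = 26/88 = 0.295.
Mean = 27/(27+63) = 27/90 = 0.300.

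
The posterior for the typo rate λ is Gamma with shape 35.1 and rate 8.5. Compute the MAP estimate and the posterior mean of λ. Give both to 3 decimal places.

Mode = (α−1)/β = 34.1/8.5 = 4.012.
Mean = α/β = 35.1/8.5 = 4.129.
Right-skewed posterior ⇒ mode < mean.

λ_MAP = 4.012, E[λ|data] = 4.129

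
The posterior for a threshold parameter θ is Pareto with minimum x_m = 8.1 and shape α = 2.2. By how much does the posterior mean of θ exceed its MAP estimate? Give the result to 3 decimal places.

6.750

The Pareto density is strictly decreasing on [x_m, ∞), so the mode is x_m = 8.100.
Mean = α·x_m/(α−1) = 2.2·8.1/1.2 = 14.850.
Difference = 14.850 − 8.100 = 6.750.
Right-skewed posterior ⇒ mode < mean.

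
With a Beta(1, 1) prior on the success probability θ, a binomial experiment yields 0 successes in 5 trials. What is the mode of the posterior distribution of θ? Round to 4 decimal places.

Posterior: Beta(1+0, 1+5) = Beta(1, 6).
Since α = 1 ≤ 1 and β > 1, the Beta density is monotone decreasing on [0,1]; the mode is at 0.
Mean = 1/(1+6) = 0.1429.
This is the posterior mode — the MAP estimate.

0.0000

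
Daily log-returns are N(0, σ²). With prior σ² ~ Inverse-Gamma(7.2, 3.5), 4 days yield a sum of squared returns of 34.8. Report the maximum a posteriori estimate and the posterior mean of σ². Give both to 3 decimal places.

maximum a posteriori estimate = 2.049, posterior mean = 2.549

Posterior: Inverse-Gamma(shape = 7.2+4/2 = 9.2, scale = 3.5+34.8/2 = 20.9).
Mode = β/(α+1) = 20.9/10.2 = 2.049.
Mean = β/(α−1) = 20.9/8.2 = 2.549.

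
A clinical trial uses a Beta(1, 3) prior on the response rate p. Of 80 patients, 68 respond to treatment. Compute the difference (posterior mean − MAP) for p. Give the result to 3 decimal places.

Posterior: Beta(1+68, 3+12) = Beta(69, 15).
Mode = (69−1)/(69+15−2) = 68/82 = 0.829.
Mean = 69/(69+15) = 69/84 = 0.821.
Difference = 0.821 − 0.829 = -0.008.

-0.008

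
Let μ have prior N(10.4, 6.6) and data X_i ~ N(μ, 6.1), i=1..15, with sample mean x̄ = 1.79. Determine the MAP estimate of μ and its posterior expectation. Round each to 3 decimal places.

Posterior for μ is Normal. Precision-weighted mean: (1/6.6·10.4 + 15/6.1·1.79) / (1/6.6 + 15/6.1) = 2.290.
A Normal posterior is symmetric, so mode = mean.

MAP: 2.290. Posterior mean: 2.290.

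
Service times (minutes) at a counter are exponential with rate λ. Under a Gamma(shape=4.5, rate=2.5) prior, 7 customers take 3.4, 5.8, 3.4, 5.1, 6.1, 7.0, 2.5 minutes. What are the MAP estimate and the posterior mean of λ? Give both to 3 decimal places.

MAP: 0.293. Posterior mean: 0.321.

Σ times = 33.3. Posterior: Gamma(shape = 4.5+7 = 11.5, rate = 2.5+33.3 = 35.8).
Mode = (α−1)/β = 10.5/35.8 = 0.293.
Mean = α/β = 11.5/35.8 = 0.321.
Mean > mode: the posterior has a right tail.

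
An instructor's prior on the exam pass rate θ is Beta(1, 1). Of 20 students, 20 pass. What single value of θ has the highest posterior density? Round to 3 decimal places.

Posterior: Beta(1+20, 1+0) = Beta(21, 1).
Since β = 1 ≤ 1 and α > 1, the Beta density is monotone increasing on [0,1]; the mode is at 1.
Mean = 21/(21+1) = 0.955.
This is the posterior mode — the MAP estimate.

1.000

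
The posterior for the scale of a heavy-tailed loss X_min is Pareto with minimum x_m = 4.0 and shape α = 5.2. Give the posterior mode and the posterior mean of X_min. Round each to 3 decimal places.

MAP = 4.000; posterior mean = 4.952

The Pareto density is strictly decreasing on [x_m, ∞), so the mode is x_m = 4.000.
Mean = α·x_m/(α−1) = 5.2·4.0/4.2 = 4.952.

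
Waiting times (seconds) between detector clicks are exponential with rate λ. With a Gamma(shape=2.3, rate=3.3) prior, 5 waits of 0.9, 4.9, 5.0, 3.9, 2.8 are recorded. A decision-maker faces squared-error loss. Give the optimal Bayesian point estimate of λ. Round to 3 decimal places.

0.351

Σ times = 17.5. Posterior: Gamma(shape = 2.3+5 = 7.3, rate = 3.3+17.5 = 20.8).
Mode = (α−1)/β = 6.3/20.8 = 0.303.
Mean = α/β = 7.3/20.8 = 0.351.
Squared-error loss ⇒ the optimal estimator is the posterior mean.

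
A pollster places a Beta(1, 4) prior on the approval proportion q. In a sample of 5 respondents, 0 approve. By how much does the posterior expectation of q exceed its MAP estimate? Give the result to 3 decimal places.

Posterior: Beta(1+0, 4+5) = Beta(1, 9).
Since α = 1 ≤ 1 and β > 1, the Beta density is monotone decreasing on [0,1]; the mode is at 0.
Mean = 1/(1+9) = 0.100.
Difference = 0.100 − 0.000 = 0.100.

0.100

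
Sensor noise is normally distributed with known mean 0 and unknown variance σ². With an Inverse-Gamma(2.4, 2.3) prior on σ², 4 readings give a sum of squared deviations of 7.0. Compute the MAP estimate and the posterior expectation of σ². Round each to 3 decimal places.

Posterior: Inverse-Gamma(shape = 2.4+4/2 = 4.4, scale = 2.3+7.0/2 = 5.8).
Mode = β/(α+1) = 5.8/5.4 = 1.074.
Mean = β/(α−1) = 5.8/3.4 = 1.706.

MAP estimate = 1.074, posterior expectation = 1.706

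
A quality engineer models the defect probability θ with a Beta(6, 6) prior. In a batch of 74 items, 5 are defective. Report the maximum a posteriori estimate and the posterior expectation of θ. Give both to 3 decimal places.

Posterior: Beta(6+5, 6+69) = Beta(11, 75).
Mode = (11−1)/(11+75−2) = 10/84 = 0.119.
Mean = 11/(11+75) = 11/86 = 0.128.
Mean > mode: the posterior has a right tail.

MAP: 0.119. Posterior mean: 0.128.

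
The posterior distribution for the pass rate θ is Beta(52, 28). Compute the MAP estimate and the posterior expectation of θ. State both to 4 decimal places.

MAP estimate = 0.6538, posterior expectation = 0.6500

Mode = (52−1)/(52+28−2) = 51/78 = 0.6538.
Mean = 52/(52+28) = 52/80 = 0.6500.
Mode > mean: the posterior has a left tail.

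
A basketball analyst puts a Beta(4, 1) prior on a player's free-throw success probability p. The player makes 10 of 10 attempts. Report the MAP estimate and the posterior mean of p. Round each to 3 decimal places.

Posterior: Beta(4+10, 1+0) = Beta(14, 1).
Since β = 1 ≤ 1 and α > 1, the Beta density is monotone increasing on [0,1]; the mode is at 1.
Mean = 14/(14+1) = 0.933.
The mean is pulled below the mode by the posterior's left skew.

p_MAP = 1.000, E[p|data] = 0.933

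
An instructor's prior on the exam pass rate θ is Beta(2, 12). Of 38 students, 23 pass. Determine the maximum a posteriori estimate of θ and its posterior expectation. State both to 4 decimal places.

Posterior: Beta(2+23, 12+15) = Beta(25, 27).
Mode = (25−1)/(25+27−2) = 24/50 = 0.4800.
Mean = 25/(25+27) = 25/52 = 0.4808.

MAP: 0.4800. Posterior mean: 0.4808.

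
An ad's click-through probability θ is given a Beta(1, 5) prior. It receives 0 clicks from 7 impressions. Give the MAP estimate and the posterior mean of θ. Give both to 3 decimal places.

Posterior: Beta(1+0, 5+7) = Beta(1, 12).
Since α = 1 ≤ 1 and β > 1, the Beta density is monotone decreasing on [0,1]; the mode is at 0.
Mean = 1/(1+12) = 0.077.

θ_MAP = 0.000, E[θ|data] = 0.077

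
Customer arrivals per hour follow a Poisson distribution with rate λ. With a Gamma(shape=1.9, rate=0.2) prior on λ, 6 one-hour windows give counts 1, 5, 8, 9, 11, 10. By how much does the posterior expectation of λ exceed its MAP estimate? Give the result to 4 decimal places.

0.1613

Σ counts = 44. Posterior: Gamma(shape = 1.9+44 = 45.9, rate = 0.2+6 = 6.2).
Mode = (α−1)/β = 44.9/6.2 = 7.2419.
Mean = α/β = 45.9/6.2 = 7.4032.
Difference = 7.4032 − 7.2419 = 0.1613.
Right-skewed posterior ⇒ mode < mean.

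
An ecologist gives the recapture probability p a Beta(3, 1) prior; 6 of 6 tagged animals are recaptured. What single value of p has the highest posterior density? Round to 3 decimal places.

1.000

Posterior: Beta(3+6, 1+0) = Beta(9, 1).
Since β = 1 ≤ 1 and α > 1, the Beta density is monotone increasing on [0,1]; the mode is at 1.
Mean = 9/(9+1) = 0.900.
This is the posterior mode — the MAP estimate.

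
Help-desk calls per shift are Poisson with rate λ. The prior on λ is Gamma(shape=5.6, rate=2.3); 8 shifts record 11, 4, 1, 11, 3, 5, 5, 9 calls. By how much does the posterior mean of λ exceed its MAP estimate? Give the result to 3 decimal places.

Σ counts = 49. Posterior: Gamma(shape = 5.6+49 = 54.6, rate = 2.3+8 = 10.3).
Mode = (α−1)/β = 53.6/10.3 = 5.204.
Mean = α/β = 54.6/10.3 = 5.301.
Difference = 5.301 − 5.204 = 0.097.

0.097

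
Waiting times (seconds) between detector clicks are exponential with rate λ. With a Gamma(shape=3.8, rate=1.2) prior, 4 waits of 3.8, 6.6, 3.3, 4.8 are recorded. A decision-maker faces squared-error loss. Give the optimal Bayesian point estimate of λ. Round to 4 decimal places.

Σ times = 18.5. Posterior: Gamma(shape = 3.8+4 = 7.8, rate = 1.2+18.5 = 19.7).
Mode = (α−1)/β = 6.8/19.7 = 0.3452.
Mean = α/β = 7.8/19.7 = 0.3959.
Squared-error loss ⇒ the optimal estimator is the posterior mean.

0.3959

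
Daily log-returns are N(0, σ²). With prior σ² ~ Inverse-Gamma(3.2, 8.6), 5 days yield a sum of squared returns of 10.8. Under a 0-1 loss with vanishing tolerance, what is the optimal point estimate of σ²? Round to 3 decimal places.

2.090

Posterior: Inverse-Gamma(shape = 3.2+5/2 = 5.7, scale = 8.6+10.8/2 = 14.0).
Mode = β/(α+1) = 14.0/6.7 = 2.090.
Mean = β/(α−1) = 14.0/4.7 = 2.979.
This is the posterior mode — the MAP estimate.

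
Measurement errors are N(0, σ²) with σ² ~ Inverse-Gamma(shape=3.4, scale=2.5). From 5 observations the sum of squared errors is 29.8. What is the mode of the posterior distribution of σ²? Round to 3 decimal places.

2.522

Posterior: Inverse-Gamma(shape = 3.4+5/2 = 5.9, scale = 2.5+29.8/2 = 17.4).
Mode = β/(α+1) = 17.4/6.9 = 2.522.
Mean = β/(α−1) = 17.4/4.9 = 3.551.
This is the posterior mode — the MAP estimate.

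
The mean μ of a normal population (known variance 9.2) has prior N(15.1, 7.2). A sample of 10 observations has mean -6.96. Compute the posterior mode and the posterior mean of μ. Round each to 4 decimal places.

Posterior for μ is Normal. Precision-weighted mean: (1/7.2·15.1 + 10/9.2·-6.96) / (1/7.2 + 10/9.2) = -4.4606.
A Normal posterior is symmetric, so mode = mean.

MAP: -4.4606. Posterior mean: -4.4606.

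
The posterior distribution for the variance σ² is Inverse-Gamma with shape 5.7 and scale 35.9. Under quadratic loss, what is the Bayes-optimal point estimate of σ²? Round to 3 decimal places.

7.638

Mode = β/(α+1) = 35.9/6.7 = 5.358.
Mean = β/(α−1) = 35.9/4.7 = 7.638.
Quadratic loss ⇒ the optimal estimator is the posterior mean.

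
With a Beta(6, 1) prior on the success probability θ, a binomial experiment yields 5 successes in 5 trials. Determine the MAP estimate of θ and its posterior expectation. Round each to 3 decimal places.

θ_MAP = 1.000, E[θ|data] = 0.917

Posterior: Beta(6+5, 1+0) = Beta(11, 1).
Since β = 1 ≤ 1 and α > 1, the Beta density is monotone increasing on [0,1]; the mode is at 1.
Mean = 11/(11+1) = 0.917.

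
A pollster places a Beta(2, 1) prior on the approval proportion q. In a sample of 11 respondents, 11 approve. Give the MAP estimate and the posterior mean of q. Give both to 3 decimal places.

Posterior: Beta(2+11, 1+0) = Beta(13, 1).
Since β = 1 ≤ 1 and α > 1, the Beta density is monotone increasing on [0,1]; the mode is at 1.
Mean = 13/(13+1) = 0.929.

MAP = 1.000; posterior mean = 0.929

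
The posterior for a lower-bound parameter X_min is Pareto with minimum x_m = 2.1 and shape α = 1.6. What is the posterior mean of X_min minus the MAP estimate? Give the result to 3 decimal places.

The Pareto density is strictly decreasing on [x_m, ∞), so the mode is x_m = 2.100.
Mean = α·x_m/(α−1) = 1.6·2.1/0.6 = 5.600.
Difference = 5.600 − 2.100 = 3.500.

3.500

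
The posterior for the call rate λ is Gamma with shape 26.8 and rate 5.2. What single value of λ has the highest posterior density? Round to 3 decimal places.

4.962

Mode = (α−1)/β = 25.8/5.2 = 4.962.
Mean = α/β = 26.8/5.2 = 5.154.
This is the posterior mode — the MAP estimate.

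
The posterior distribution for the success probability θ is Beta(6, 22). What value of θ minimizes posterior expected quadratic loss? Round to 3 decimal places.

0.214

Mode = (6−1)/(6+22−2) = 5/26 = 0.192.
Mean = 6/(6+22) = 6/28 = 0.214.
Quadratic loss ⇒ the optimal estimator is the posterior mean.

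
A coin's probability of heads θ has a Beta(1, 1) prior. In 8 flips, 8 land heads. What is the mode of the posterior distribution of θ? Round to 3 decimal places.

1.000

Posterior: Beta(1+8, 1+0) = Beta(9, 1).
Since β = 1 ≤ 1 and α > 1, the Beta density is monotone increasing on [0,1]; the mode is at 1.
Mean = 9/(9+1) = 0.900.
This is the posterior mode — the MAP estimate.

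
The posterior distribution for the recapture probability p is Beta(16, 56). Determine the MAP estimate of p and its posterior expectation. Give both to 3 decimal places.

Mode = (16−1)/(16+56−2) = 15/70 = 0.214.
Mean = 16/(16+56) = 16/72 = 0.222.

p_MAP = 0.214, E[p|data] = 0.222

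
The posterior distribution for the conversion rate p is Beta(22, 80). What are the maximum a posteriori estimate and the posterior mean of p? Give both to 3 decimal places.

Mode = (22−1)/(22+80−2) = 21/100 = 0.210.
Mean = 22/(22+80) = 22/102 = 0.216.
Mean > mode: the posterior has a right tail.

p_MAP = 0.210, E[p|data] = 0.216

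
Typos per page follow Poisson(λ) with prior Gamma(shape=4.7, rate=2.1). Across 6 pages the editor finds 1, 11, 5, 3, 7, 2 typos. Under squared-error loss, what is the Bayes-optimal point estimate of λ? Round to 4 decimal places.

Σ counts = 29. Posterior: Gamma(shape = 4.7+29 = 33.7, rate = 2.1+6 = 8.1).
Mode = (α−1)/β = 32.7/8.1 = 4.0370.
Mean = α/β = 33.7/8.1 = 4.1605.
Squared-error loss ⇒ the optimal estimator is the posterior mean.

4.1605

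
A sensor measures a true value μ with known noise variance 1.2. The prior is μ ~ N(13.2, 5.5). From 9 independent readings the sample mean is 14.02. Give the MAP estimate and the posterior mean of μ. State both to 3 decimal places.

MAP = 14.001, posterior mean = 14.001

Posterior for μ is Normal. Precision-weighted mean: (1/5.5·13.2 + 9/1.2·14.02) / (1/5.5 + 9/1.2) = 14.001.
A Normal posterior is symmetric, so mode = mean.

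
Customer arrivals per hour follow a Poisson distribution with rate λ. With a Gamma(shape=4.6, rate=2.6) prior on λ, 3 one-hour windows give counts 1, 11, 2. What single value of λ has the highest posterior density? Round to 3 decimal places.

3.143

Σ counts = 14. Posterior: Gamma(shape = 4.6+14 = 18.6, rate = 2.6+3 = 5.6).
Mode = (α−1)/β = 17.6/5.6 = 3.143.
Mean = α/β = 18.6/5.6 = 3.321.
This is the posterior mode — the MAP estimate.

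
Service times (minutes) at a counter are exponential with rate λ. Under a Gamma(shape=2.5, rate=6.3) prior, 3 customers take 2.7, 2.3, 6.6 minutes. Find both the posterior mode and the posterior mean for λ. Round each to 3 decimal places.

MAP = 0.251, posterior mean = 0.307

Σ times = 11.6. Posterior: Gamma(shape = 2.5+3 = 5.5, rate = 6.3+11.6 = 17.9).
Mode = (α−1)/β = 4.5/17.9 = 0.251.
Mean = α/β = 5.5/17.9 = 0.307.
Right-skewed posterior ⇒ mode < mean.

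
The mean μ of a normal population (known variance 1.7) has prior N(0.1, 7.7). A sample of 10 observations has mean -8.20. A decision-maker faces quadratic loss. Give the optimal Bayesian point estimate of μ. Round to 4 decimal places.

-8.0207

Posterior for μ is Normal. Precision-weighted mean: (1/7.7·0.1 + 10/1.7·-8.20) / (1/7.7 + 10/1.7) = -8.0207.
A Normal posterior is symmetric, so mode = mean.
Quadratic loss ⇒ the optimal estimator is the posterior mean.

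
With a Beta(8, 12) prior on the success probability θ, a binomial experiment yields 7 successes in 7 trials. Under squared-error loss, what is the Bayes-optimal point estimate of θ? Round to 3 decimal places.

0.556

Posterior: Beta(8+7, 12+0) = Beta(15, 12).
Mode = (15−1)/(15+12−2) = 14/25 = 0.560.
Mean = 15/(15+12) = 15/27 = 0.556.
Squared-error loss ⇒ the optimal estimator is the posterior mean.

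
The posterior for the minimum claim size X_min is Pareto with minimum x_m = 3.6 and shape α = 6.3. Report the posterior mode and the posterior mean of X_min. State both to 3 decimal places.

The Pareto density is strictly decreasing on [x_m, ∞), so the mode is x_m = 3.600.
Mean = α·x_m/(α−1) = 6.3·3.6/5.3 = 4.279.

posterior mode = 3.600, posterior mean = 4.279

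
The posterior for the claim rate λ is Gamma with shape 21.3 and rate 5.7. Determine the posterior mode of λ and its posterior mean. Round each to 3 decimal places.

Mode = (α−1)/β = 20.3/5.7 = 3.561.
Mean = α/β = 21.3/5.7 = 3.737.

MAP: 3.561. Posterior mean: 3.737.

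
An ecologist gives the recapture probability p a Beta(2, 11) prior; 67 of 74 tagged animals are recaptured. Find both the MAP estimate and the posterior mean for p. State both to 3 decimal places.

MAP = 0.800, posterior mean = 0.793

Posterior: Beta(2+67, 11+7) = Beta(69, 18).
Mode = (69−1)/(69+18−2) = 68/85 = 0.800.
Mean = 69/(69+18) = 69/87 = 0.793.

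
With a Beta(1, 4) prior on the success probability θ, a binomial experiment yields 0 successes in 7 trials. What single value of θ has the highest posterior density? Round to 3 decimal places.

Posterior: Beta(1+0, 4+7) = Beta(1, 11).
Since α = 1 ≤ 1 and β > 1, the Beta density is monotone decreasing on [0,1]; the mode is at 0.
Mean = 1/(1+11) = 0.083.
This is the posterior mode — the MAP estimate.

0.000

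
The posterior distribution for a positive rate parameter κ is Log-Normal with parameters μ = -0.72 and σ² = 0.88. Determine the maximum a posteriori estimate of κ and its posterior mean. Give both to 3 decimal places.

Mode = exp(μ − σ²) = exp(-1.60) = 0.202.
Mean = exp(μ + σ²/2) = exp(-0.280) = 0.756.

MAP: 0.202. Posterior mean: 0.756.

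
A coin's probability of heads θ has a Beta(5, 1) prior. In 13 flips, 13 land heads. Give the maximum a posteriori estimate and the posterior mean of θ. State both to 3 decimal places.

Posterior: Beta(5+13, 1+0) = Beta(18, 1).
Since β = 1 ≤ 1 and α > 1, the Beta density is monotone increasing on [0,1]; the mode is at 1.
Mean = 18/(18+1) = 0.947.

MAP: 1.000. Posterior mean: 0.947.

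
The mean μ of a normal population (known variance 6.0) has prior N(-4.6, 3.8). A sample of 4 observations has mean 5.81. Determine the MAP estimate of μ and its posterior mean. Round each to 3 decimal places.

Posterior for μ is Normal. Precision-weighted mean: (1/3.8·-4.6 + 4/6.0·5.81) / (1/3.8 + 4/6.0) = 2.864.
A Normal posterior is symmetric, so mode = mean.

MAP = 2.864; posterior mean = 2.864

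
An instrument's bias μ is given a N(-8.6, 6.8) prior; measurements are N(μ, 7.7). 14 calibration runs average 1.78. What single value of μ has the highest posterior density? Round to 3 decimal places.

1.003

Posterior for μ is Normal. Precision-weighted mean: (1/6.8·-8.6 + 14/7.7·1.78) / (1/6.8 + 14/7.7) = 1.003.
A Normal posterior is symmetric, so mode = mean.
This is the posterior mode — the MAP estimate.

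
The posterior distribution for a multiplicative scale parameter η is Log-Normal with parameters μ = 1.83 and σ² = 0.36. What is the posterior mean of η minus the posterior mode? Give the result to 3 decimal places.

Mode = exp(μ − σ²) = exp(1.47) = 4.349.
Mean = exp(μ + σ²/2) = exp(2.010) = 7.463.
Difference = 7.463 − 4.349 = 3.114.

3.114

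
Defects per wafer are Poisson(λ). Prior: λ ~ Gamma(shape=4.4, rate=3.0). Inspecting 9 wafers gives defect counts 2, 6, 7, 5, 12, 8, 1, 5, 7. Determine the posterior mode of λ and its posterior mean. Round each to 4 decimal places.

λ_MAP = 4.7000, E[λ|data] = 4.7833

Σ counts = 53. Posterior: Gamma(shape = 4.4+53 = 57.4, rate = 3.0+9 = 12.0).
Mode = (α−1)/β = 56.4/12.0 = 4.7000.
Mean = α/β = 57.4/12.0 = 4.7833.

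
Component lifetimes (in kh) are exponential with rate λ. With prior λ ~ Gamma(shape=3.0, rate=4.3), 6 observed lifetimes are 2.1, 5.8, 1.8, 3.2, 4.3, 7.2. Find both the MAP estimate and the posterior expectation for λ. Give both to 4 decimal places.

Σ times = 24.4. Posterior: Gamma(shape = 3.0+6 = 9.0, rate = 4.3+24.4 = 28.7).
Mode = (α−1)/β = 8.0/28.7 = 0.2787.
Mean = α/β = 9.0/28.7 = 0.3136.

λ_MAP = 0.2787, E[λ|data] = 0.3136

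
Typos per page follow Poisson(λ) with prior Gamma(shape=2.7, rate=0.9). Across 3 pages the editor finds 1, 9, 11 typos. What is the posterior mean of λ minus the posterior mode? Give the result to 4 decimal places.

Σ counts = 21. Posterior: Gamma(shape = 2.7+21 = 23.7, rate = 0.9+3 = 3.9).
Mode = (α−1)/β = 22.7/3.9 = 5.8205.
Mean = α/β = 23.7/3.9 = 6.0769.
Difference = 6.0769 − 5.8205 = 0.2564.

0.2564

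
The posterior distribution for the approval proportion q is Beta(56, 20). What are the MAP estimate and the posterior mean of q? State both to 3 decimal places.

Mode = (56−1)/(56+20−2) = 55/74 = 0.743.
Mean = 56/(56+20) = 56/76 = 0.737.

q_MAP = 0.743, E[q|data] = 0.737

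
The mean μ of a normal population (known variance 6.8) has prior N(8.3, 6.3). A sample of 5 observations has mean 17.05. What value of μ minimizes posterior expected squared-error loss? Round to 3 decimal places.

15.496

Posterior for μ is Normal. Precision-weighted mean: (1/6.3·8.3 + 5/6.8·17.05) / (1/6.3 + 5/6.8) = 15.496.
A Normal posterior is symmetric, so mode = mean.
Squared-error loss ⇒ the optimal estimator is the posterior mean.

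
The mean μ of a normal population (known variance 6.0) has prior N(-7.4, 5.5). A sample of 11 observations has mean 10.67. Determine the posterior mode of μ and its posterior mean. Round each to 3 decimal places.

MAP = 9.040, posterior mean = 9.040

Posterior for μ is Normal. Precision-weighted mean: (1/5.5·-7.4 + 11/6.0·10.67) / (1/5.5 + 11/6.0) = 9.040.
A Normal posterior is symmetric, so mode = mean.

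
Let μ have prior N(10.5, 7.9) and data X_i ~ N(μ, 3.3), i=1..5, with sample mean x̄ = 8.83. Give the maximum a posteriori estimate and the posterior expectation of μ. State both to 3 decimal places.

MAP = 8.959; posterior mean = 8.959

Posterior for μ is Normal. Precision-weighted mean: (1/7.9·10.5 + 5/3.3·8.83) / (1/7.9 + 5/3.3) = 8.959.
A Normal posterior is symmetric, so mode = mean.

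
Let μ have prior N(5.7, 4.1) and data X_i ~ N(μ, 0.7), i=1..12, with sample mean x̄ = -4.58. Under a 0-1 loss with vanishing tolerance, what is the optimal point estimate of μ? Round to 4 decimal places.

Posterior for μ is Normal. Precision-weighted mean: (1/4.1·5.7 + 12/0.7·-4.58) / (1/4.1 + 12/0.7) = -4.4358.
A Normal posterior is symmetric, so mode = mean.
This is the posterior mode — the MAP estimate.

-4.4358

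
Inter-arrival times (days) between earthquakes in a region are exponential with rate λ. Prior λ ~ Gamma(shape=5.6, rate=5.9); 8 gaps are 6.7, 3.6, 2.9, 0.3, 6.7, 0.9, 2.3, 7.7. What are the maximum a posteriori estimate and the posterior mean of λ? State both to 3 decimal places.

Σ times = 31.1. Posterior: Gamma(shape = 5.6+8 = 13.6, rate = 5.9+31.1 = 37.0).
Mode = (α−1)/β = 12.6/37.0 = 0.341.
Mean = α/β = 13.6/37.0 = 0.368.
Mean > mode: the posterior has a right tail.

MAP = 0.341, posterior mean = 0.368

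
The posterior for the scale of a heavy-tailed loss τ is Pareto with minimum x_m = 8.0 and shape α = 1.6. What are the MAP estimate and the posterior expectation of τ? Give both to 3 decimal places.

The Pareto density is strictly decreasing on [x_m, ∞), so the mode is x_m = 8.000.
Mean = α·x_m/(α−1) = 1.6·8.0/0.6 = 21.333.

MAP: 8.000. Posterior mean: 21.333.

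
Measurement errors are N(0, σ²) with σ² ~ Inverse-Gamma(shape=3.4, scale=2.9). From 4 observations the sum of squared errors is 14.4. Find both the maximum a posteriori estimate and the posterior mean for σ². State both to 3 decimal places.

MAP: 1.578. Posterior mean: 2.295.

Posterior: Inverse-Gamma(shape = 3.4+4/2 = 5.4, scale = 2.9+14.4/2 = 10.1).
Mode = β/(α+1) = 10.1/6.4 = 1.578.
Mean = β/(α−1) = 10.1/4.4 = 2.295.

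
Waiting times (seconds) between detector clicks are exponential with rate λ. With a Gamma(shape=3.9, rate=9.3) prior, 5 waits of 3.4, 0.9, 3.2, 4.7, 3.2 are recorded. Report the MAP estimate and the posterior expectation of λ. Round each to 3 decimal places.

MAP estimate = 0.320, posterior expectation = 0.360

Σ times = 15.4. Posterior: Gamma(shape = 3.9+5 = 8.9, rate = 9.3+15.4 = 24.7).
Mode = (α−1)/β = 7.9/24.7 = 0.320.
Mean = α/β = 8.9/24.7 = 0.360.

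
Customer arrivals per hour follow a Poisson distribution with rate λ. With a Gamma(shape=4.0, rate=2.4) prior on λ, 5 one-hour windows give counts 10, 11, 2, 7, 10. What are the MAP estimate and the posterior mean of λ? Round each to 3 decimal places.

Σ counts = 40. Posterior: Gamma(shape = 4.0+40 = 44.0, rate = 2.4+5 = 7.4).
Mode = (α−1)/β = 43.0/7.4 = 5.811.
Mean = α/β = 44.0/7.4 = 5.946.
Mean > mode: the posterior has a right tail.

MAP estimate = 5.811, posterior mean = 5.946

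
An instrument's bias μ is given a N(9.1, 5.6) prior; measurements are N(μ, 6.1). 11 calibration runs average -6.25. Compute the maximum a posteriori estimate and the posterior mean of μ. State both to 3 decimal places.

μ_MAP = -4.867, E[μ|data] = -4.867

Posterior for μ is Normal. Precision-weighted mean: (1/5.6·9.1 + 11/6.1·-6.25) / (1/5.6 + 11/6.1) = -4.867.
A Normal posterior is symmetric, so mode = mean.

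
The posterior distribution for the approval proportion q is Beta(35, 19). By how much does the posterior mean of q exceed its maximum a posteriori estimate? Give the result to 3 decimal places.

Mode = (35−1)/(35+19−2) = 34/52 = 0.654.
Mean = 35/(35+19) = 35/54 = 0.648.
Difference = 0.648 − 0.654 = -0.006.

-0.006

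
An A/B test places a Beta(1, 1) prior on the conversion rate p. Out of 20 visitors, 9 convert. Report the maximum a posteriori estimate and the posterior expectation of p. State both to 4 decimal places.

Posterior: Beta(1+9, 1+11) = Beta(10, 12).
Mode = (10−1)/(10+12−2) = 9/20 = 0.4500.
Mean = 10/(10+12) = 10/22 = 0.4545.
The posterior is right-skewed, so the mean exceeds the mode.

MAP = 0.4500, posterior mean = 0.4545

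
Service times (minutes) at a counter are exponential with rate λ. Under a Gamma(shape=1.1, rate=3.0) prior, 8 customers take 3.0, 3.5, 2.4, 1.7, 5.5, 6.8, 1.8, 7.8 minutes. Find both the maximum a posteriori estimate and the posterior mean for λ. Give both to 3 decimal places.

λ_MAP = 0.228, E[λ|data] = 0.256

Σ times = 32.5. Posterior: Gamma(shape = 1.1+8 = 9.1, rate = 3.0+32.5 = 35.5).
Mode = (α−1)/β = 8.1/35.5 = 0.228.
Mean = α/β = 9.1/35.5 = 0.256.
Mean > mode: the posterior has a right tail.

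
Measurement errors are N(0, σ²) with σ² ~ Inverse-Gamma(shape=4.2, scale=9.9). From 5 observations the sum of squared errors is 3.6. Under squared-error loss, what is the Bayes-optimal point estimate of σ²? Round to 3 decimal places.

2.053

Posterior: Inverse-Gamma(shape = 4.2+5/2 = 6.7, scale = 9.9+3.6/2 = 11.7).
Mode = β/(α+1) = 11.7/7.7 = 1.519.
Mean = β/(α−1) = 11.7/5.7 = 2.053.
Squared-error loss ⇒ the optimal estimator is the posterior mean.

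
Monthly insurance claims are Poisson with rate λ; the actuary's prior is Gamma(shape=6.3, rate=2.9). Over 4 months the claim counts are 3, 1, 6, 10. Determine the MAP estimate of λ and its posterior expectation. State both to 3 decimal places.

Σ counts = 20. Posterior: Gamma(shape = 6.3+20 = 26.3, rate = 2.9+4 = 6.9).
Mode = (α−1)/β = 25.3/6.9 = 3.667.
Mean = α/β = 26.3/6.9 = 3.812.
The mean is pulled above the mode by the posterior's right skew.

λ_MAP = 3.667, E[λ|data] = 3.812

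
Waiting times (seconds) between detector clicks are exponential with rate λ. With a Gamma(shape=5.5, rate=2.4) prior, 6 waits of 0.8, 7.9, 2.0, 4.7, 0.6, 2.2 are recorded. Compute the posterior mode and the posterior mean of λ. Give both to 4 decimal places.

Σ times = 18.2. Posterior: Gamma(shape = 5.5+6 = 11.5, rate = 2.4+18.2 = 20.6).
Mode = (α−1)/β = 10.5/20.6 = 0.5097.
Mean = α/β = 11.5/20.6 = 0.5583.
Mean > mode: the posterior has a right tail.

MAP = 0.5097, posterior mean = 0.5583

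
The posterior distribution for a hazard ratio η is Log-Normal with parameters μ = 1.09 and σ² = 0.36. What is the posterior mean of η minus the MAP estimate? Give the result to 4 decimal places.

1.4858

Mode = exp(μ − σ²) = exp(0.73) = 2.0751.
Mean = exp(μ + σ²/2) = exp(1.270) = 3.5609.
Difference = 3.5609 − 2.0751 = 1.4858.
The posterior is right-skewed, so the mean exceeds the mode.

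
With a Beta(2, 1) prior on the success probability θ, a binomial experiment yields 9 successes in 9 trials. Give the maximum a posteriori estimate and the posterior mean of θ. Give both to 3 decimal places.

maximum a posteriori estimate = 1.000, posterior mean = 0.917

Posterior: Beta(2+9, 1+0) = Beta(11, 1).
Since β = 1 ≤ 1 and α > 1, the Beta density is monotone increasing on [0,1]; the mode is at 1.
Mean = 11/(11+1) = 0.917.
The posterior is left-skewed, so the mode exceeds the mean.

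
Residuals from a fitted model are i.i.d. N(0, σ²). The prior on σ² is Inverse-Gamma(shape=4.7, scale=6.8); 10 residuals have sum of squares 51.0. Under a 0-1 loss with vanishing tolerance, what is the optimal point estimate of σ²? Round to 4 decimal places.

Posterior: Inverse-Gamma(shape = 4.7+10/2 = 9.7, scale = 6.8+51.0/2 = 32.3).
Mode = β/(α+1) = 32.3/10.7 = 3.0187.
Mean = β/(α−1) = 32.3/8.7 = 3.7126.
This is the posterior mode — the MAP estimate.

3.0187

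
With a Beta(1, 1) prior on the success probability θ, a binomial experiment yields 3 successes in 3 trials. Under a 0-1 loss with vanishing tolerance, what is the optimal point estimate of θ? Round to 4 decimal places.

1.0000

Posterior: Beta(1+3, 1+0) = Beta(4, 1).
Since β = 1 ≤ 1 and α > 1, the Beta density is monotone increasing on [0,1]; the mode is at 1.
Mean = 4/(4+1) = 0.8000.
This is the posterior mode — the MAP estimate.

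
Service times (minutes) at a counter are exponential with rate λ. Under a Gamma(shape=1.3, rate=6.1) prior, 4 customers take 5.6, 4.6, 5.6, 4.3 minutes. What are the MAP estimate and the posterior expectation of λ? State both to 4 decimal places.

λ_MAP = 0.1641, E[λ|data] = 0.2023

Σ times = 20.1. Posterior: Gamma(shape = 1.3+4 = 5.3, rate = 6.1+20.1 = 26.2).
Mode = (α−1)/β = 4.3/26.2 = 0.1641.
Mean = α/β = 5.3/26.2 = 0.2023.
Mean > mode: the posterior has a right tail.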